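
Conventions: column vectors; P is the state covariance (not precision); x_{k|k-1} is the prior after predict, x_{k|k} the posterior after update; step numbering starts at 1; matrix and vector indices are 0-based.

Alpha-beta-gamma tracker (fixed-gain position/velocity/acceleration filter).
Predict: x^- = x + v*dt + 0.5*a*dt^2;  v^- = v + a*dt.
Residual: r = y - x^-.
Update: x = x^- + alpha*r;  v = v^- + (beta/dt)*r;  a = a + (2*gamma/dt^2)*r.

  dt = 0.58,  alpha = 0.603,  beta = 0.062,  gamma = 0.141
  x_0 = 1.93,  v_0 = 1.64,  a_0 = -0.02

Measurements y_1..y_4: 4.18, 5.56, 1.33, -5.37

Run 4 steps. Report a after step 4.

a_post = -11.5282

step 1: x_pred=2.8778  r=1.3022  x^+=3.6630  v^+=1.7676  a^+=1.0716
step 2: x_pred=4.8685  r=0.6915  x^+=5.2855  v^+=2.4630  a^+=1.6513
step 3: x_pred=6.9918  r=-5.6618  x^+=3.5777  v^+=2.8156  a^+=-3.0949
step 4: x_pred=4.6902  r=-10.0602  x^+=-1.3761  v^+=-0.0549  a^+=-11.5282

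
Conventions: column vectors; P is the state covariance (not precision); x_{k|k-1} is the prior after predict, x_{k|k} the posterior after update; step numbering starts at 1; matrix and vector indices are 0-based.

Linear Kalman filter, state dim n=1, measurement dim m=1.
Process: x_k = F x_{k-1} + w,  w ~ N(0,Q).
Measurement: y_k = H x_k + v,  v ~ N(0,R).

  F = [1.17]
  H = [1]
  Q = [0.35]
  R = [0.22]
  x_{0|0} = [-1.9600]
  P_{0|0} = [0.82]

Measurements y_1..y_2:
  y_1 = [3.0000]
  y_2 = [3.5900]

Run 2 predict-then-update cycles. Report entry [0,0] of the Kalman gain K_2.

step 1: x^-=[-2.2932]  P^-=[1.4725]  S=[1.6925]  K=[0.8700]  nu=[5.2932]  x^+=[2.3120]  P^+=[0.1914]
step 2: x^-=[2.7050]  P^-=[0.6120]  S=[0.8320]  K=[0.7356]  nu=[0.8850]  x^+=[3.3560]  P^+=[0.1618]

K[0,0] = 0.7356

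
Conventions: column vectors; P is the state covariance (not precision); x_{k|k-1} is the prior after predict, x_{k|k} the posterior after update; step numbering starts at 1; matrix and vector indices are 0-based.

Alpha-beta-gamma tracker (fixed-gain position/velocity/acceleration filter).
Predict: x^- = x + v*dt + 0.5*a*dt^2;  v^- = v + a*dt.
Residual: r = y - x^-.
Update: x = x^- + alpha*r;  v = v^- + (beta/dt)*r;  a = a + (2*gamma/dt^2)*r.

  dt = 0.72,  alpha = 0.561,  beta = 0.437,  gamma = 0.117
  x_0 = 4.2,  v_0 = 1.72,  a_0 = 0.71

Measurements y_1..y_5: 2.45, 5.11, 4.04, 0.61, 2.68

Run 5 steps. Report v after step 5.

v_post = -2.4392

step 1: x_pred=5.6224  r=-3.1724  x^+=3.8427  v^+=0.3057  a^+=-0.7220
step 2: x_pred=3.8757  r=1.2343  x^+=4.5681  v^+=0.5350  a^+=-0.1648
step 3: x_pred=4.9106  r=-0.8706  x^+=4.4222  v^+=-0.1121  a^+=-0.5578
step 4: x_pred=4.1969  r=-3.5869  x^+=2.1847  v^+=-2.6908  a^+=-2.1769
step 5: x_pred=-0.3170  r=2.9970  x^+=1.3643  v^+=-2.4392  a^+=-0.8241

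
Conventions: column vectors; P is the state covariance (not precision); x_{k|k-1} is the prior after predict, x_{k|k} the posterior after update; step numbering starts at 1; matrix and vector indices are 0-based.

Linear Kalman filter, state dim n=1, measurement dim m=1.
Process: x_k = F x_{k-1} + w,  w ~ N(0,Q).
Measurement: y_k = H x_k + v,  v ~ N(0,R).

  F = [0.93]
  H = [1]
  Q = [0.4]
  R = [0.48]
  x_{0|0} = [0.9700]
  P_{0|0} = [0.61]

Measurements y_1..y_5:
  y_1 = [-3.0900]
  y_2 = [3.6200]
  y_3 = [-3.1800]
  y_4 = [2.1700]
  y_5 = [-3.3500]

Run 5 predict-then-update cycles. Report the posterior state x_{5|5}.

step 1: x^-=[0.9021]  P^-=[0.9276]  S=[1.4076]  K=[0.6590]  nu=[-3.9921]  x^+=[-1.7287]  P^+=[0.3163]
step 2: x^-=[-1.6077]  P^-=[0.6736]  S=[1.1536]  K=[0.5839]  nu=[5.2277]  x^+=[1.4448]  P^+=[0.2803]
step 3: x^-=[1.3437]  P^-=[0.6424]  S=[1.1224]  K=[0.5723]  nu=[-4.5237]  x^+=[-1.2454]  P^+=[0.2747]
step 4: x^-=[-1.1583]  P^-=[0.6376]  S=[1.1176]  K=[0.5705]  nu=[3.3283]  x^+=[0.7406]  P^+=[0.2738]
step 5: x^-=[0.6887]  P^-=[0.6368]  S=[1.1168]  K=[0.5702]  nu=[-4.0387]  x^+=[-1.6142]  P^+=[0.2737]

x_post = [-1.6142]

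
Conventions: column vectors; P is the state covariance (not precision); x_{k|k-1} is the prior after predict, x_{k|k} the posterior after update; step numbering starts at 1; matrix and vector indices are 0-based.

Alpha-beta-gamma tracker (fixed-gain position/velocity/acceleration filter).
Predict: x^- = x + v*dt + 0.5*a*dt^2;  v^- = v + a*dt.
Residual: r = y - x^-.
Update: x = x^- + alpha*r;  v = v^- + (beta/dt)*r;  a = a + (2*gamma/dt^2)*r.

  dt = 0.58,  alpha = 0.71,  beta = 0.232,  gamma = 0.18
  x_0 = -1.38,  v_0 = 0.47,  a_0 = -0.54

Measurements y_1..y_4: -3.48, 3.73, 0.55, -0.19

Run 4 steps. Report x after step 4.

x_post = 0.7706

step 1: x_pred=-1.1982  r=-2.2818  x^+=-2.8183  v^+=-0.7559  a^+=-2.9818
step 2: x_pred=-3.7583  r=7.4883  x^+=1.5584  v^+=0.5099  a^+=5.0317
step 3: x_pred=2.7005  r=-2.1505  x^+=1.1736  v^+=2.5681  a^+=2.7304
step 4: x_pred=3.1224  r=-3.3124  x^+=0.7706  v^+=2.8268  a^+=-0.8144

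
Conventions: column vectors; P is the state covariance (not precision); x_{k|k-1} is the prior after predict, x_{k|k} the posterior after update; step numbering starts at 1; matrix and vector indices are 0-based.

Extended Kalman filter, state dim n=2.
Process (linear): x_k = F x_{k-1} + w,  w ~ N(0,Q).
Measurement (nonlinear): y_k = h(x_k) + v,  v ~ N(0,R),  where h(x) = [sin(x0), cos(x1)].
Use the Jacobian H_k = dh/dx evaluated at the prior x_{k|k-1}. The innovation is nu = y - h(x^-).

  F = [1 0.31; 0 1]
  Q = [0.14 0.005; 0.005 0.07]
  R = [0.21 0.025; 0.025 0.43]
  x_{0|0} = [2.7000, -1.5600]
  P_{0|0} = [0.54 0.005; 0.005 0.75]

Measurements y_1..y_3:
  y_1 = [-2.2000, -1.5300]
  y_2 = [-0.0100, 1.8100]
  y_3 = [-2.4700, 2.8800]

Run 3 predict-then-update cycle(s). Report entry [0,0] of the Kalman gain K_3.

K[0,0] = -0.6877

step 1: x^-=[2.2164, -1.5600]  P^-=[0.7552 0.2425; 0.2425 0.8200]  H_jac=[-0.6017 0.0000; 0.0000 0.9999]  S=[0.4834 -0.1209; -0.1209 1.2499]  K=[-0.9136 0.1056; -0.1412 0.6424]  nu=[-2.9987, -1.5408]  x^+=[4.7931, -2.1264]  P^+=[0.3145 0.0226; 0.0226 0.2727]
step 2: x^-=[4.1340, -2.1264]  P^-=[0.4947 0.1121; 0.1121 0.3427]  H_jac=[-0.5467 0.0000; 0.0000 0.8496]  S=[0.3578 -0.0271; -0.0271 0.6774]  K=[-0.7474 0.1108; -0.1392 0.4243]  nu=[0.8273, 2.3374]  x^+=[3.7746, -1.2498]  P^+=[0.2820 0.0341; 0.0341 0.2106]
step 3: x^-=[3.3871, -1.2498]  P^-=[0.4634 0.1044; 0.1044 0.2806]  H_jac=[-0.9700 0.0000; 0.0000 0.9489]  S=[0.6460 -0.0711; -0.0711 0.6827]  K=[-0.6877 0.0735; -0.1151 0.3781]  nu=[-2.2269, 2.5645]  x^+=[5.1070, -0.0238]  P^+=[0.1470 0.0152; 0.0152 0.1683]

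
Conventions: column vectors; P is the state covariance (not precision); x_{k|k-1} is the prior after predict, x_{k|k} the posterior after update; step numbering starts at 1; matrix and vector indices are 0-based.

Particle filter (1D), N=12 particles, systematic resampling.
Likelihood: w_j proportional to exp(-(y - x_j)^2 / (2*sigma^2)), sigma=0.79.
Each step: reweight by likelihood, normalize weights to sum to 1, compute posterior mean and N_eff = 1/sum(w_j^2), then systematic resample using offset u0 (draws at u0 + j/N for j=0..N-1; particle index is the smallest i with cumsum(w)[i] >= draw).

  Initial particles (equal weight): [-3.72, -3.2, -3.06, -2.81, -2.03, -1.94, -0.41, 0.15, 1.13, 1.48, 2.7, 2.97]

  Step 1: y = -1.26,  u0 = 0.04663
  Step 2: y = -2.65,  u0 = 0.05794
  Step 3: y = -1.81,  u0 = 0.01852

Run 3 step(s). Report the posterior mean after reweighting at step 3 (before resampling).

step 1: w=[0.0033, 0.0207, 0.0315, 0.0617, 0.2628, 0.2918, 0.2369, 0.0859, 0.0043, 0.0010, 0.0000, 0.0000]  mean=-1.5257  Neff=4.4853  idx=[2, 4, 4, 4, 4, 5, 5, 5, 6, 6, 6, 7]
step 2: w=[0.1488, 0.1251, 0.1251, 0.1251, 0.1251, 0.1137, 0.1137, 0.1137, 0.0031, 0.0031, 0.0031, 0.0003]  mean=-2.1370  Neff=8.0902  idx=[0, 0, 1, 2, 2, 3, 4, 4, 5, 6, 7, 7]
step 3: w=[0.0278, 0.0278, 0.0935, 0.0935, 0.0935, 0.0935, 0.0935, 0.0935, 0.0959, 0.0959, 0.0959, 0.0959]  mean=-2.0527  Neff=11.0192  idx=[0, 2, 3, 4, 5, 6, 6, 7, 8, 9, 10, 11]

post_mean = -2.0527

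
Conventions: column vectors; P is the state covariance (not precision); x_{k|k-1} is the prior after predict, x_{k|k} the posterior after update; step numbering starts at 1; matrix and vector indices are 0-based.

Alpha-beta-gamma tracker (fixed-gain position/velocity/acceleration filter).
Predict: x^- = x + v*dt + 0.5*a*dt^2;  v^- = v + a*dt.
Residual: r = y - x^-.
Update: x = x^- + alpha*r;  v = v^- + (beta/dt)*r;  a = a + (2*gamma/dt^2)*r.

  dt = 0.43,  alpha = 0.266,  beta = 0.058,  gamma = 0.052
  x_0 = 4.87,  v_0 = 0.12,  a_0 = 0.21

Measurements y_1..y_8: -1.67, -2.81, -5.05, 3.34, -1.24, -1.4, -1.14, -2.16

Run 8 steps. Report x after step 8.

step 1: x_pred=4.9410  r=-6.6110  x^+=3.1825  v^+=-0.6814  a^+=-3.5085
step 2: x_pred=2.5651  r=-5.3751  x^+=1.1353  v^+=-2.9151  a^+=-6.5318
step 3: x_pred=-0.7220  r=-4.3280  x^+=-1.8733  v^+=-6.3075  a^+=-8.9661
step 4: x_pred=-5.4144  r=8.7544  x^+=-3.0857  v^+=-8.9821  a^+=-4.0421
step 5: x_pred=-7.3217  r=6.0817  x^+=-5.7040  v^+=-9.8999  a^+=-0.6213
step 6: x_pred=-10.0184  r=8.6184  x^+=-7.7259  v^+=-9.0046  a^+=4.2263
step 7: x_pred=-11.2072  r=10.0672  x^+=-8.5293  v^+=-5.8294  a^+=9.8887
step 8: x_pred=-10.1217  r=7.9617  x^+=-8.0039  v^+=-0.5034  a^+=14.3669

x_post = -8.0039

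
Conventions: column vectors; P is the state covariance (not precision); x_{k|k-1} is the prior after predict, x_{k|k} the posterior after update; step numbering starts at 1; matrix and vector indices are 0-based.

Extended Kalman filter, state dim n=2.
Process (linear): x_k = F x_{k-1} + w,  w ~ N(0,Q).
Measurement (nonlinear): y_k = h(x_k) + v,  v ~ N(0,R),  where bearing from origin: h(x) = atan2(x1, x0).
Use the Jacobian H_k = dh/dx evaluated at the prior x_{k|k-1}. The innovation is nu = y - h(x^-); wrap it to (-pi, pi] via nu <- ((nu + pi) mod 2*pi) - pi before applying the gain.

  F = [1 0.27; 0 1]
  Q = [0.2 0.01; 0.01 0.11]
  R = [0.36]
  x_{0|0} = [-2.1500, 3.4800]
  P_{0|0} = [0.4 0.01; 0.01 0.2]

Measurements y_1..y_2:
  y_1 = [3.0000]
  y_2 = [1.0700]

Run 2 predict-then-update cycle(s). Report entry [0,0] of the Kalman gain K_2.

K[0,0] = -0.5506

step 1: x^-=[-1.2104, 3.4800]  P^-=[0.6200 0.0740; 0.0740 0.3100]  H_jac=[-0.2563 -0.0892]  S=[0.4066]  K=[-0.4071; -0.1146]  nu=[1.0945]  x^+=[-1.6560, 3.3545]  P^+=[0.5526 0.0550; 0.0550 0.3047]
step 2: x^-=[-0.7502, 3.3545]  P^-=[0.8045 0.1473; 0.1473 0.4147]  H_jac=[-0.2839 -0.0635]  S=[0.4318]  K=[-0.5506; -0.1578]  nu=[-0.7208]  x^+=[-0.3534, 3.4683]  P^+=[0.6736 0.1098; 0.1098 0.4039]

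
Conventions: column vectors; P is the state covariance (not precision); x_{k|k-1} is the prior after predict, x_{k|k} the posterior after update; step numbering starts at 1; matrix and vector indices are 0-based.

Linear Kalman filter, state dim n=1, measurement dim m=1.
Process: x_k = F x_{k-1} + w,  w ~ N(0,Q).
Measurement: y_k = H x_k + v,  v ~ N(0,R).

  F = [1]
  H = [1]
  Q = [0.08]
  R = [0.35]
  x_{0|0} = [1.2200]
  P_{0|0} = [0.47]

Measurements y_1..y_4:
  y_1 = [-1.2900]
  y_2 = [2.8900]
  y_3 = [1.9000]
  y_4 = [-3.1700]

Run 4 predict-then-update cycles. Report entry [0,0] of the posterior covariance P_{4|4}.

step 1: x^-=[1.2200]  P^-=[0.5500]  S=[0.9000]  K=[0.6111]  nu=[-2.5100]  x^+=[-0.3139]  P^+=[0.2139]
step 2: x^-=[-0.3139]  P^-=[0.2939]  S=[0.6439]  K=[0.4564]  nu=[3.2039]  x^+=[1.1485]  P^+=[0.1597]
step 3: x^-=[1.1485]  P^-=[0.2397]  S=[0.5897]  K=[0.4065]  nu=[0.7515]  x^+=[1.4540]  P^+=[0.1423]
step 4: x^-=[1.4540]  P^-=[0.2223]  S=[0.5723]  K=[0.3884]  nu=[-4.6240]  x^+=[-0.3420]  P^+=[0.1359]

P_post[0,0] = 0.1359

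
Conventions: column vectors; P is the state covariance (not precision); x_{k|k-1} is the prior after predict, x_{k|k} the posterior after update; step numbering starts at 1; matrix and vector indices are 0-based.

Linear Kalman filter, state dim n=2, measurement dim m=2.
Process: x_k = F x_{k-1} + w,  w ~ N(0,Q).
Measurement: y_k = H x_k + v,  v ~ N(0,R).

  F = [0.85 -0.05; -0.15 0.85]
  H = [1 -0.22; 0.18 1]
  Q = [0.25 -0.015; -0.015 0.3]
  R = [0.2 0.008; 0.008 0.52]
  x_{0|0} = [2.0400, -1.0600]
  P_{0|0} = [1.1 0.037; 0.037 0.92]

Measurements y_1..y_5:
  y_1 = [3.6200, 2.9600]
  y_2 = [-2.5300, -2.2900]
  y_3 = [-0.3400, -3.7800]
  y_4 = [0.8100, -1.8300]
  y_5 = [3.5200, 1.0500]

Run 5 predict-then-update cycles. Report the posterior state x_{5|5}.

x_post = [2.1861, -0.8899]

step 1: x^-=[1.7870, -1.2070]  P^-=[1.0439 -0.1673; -0.1673 0.9800]  S=[1.3650 -0.1804; -0.1804 1.4736]  K=[0.8067 0.1127; -0.1986 0.6203]  nu=[1.5675, 3.8453]  x^+=[3.4848, 0.8670]  P^+=[0.1698 0.0345; 0.0345 0.3148]
step 2: x^-=[2.9187, 0.2142]  P^-=[0.3706 -0.0248; -0.0248 0.5224]  S=[0.6068 -0.0641; -0.0641 1.0455]  K=[0.6280 0.0785; -0.1792 0.4844]  nu=[-5.4016, -3.0296]  x^+=[-0.7114, -0.2855]  P^+=[0.1311 0.0223; 0.0223 0.2465]
step 3: x^-=[-0.5904, -0.1359]  P^-=[0.3435 -0.0259; -0.0259 0.4753]  S=[0.5779 -0.0597; -0.0597 0.9971]  K=[0.6117 0.0726; -0.1782 0.4614]  nu=[0.2205, -3.5378]  x^+=[-0.7123, -1.8074]  P^+=[0.1273 0.0197; 0.0197 0.2349]
step 4: x^-=[-0.5151, -1.4295]  P^-=[0.3409 -0.0268; -0.0268 0.4676]  S=[0.5753 -0.0593; -0.0593 0.9890]  K=[0.6101 0.0715; -0.1783 0.4572]  nu=[1.0106, -0.3078]  x^+=[0.0795, -1.7504]  P^+=[0.1268 0.0192; 0.0192 0.2329]
step 5: x^-=[0.1551, -1.4998]  P^-=[0.3406 -0.0270; -0.0270 0.4662]  S=[0.5750 -0.0592; -0.0592 0.9875]  K=[0.6100 0.0713; -0.1784 0.4565]  nu=[3.0350, 2.5219]  x^+=[2.1861, -0.8899]  P^+=[0.1268 0.0191; 0.0191 0.2325]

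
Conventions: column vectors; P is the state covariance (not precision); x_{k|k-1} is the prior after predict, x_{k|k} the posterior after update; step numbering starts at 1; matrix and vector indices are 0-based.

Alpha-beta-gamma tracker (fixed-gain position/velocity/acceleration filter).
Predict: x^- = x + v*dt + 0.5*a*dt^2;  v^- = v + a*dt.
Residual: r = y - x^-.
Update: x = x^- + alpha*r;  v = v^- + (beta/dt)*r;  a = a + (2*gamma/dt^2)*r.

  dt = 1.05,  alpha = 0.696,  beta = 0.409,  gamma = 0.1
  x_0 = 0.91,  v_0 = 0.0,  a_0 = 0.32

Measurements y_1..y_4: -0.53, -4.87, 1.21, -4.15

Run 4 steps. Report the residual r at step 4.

step 1: x_pred=1.0864  r=-1.6164  x^+=-0.0386  v^+=-0.2936  a^+=0.0268
step 2: x_pred=-0.3322  r=-4.5378  x^+=-3.4905  v^+=-2.0331  a^+=-0.7964
step 3: x_pred=-6.0643  r=7.2743  x^+=-1.0014  v^+=-0.0358  a^+=0.5232
step 4: x_pred=-0.7506  r=-3.3994  x^+=-3.1166  v^+=-0.8106  a^+=-0.0935

resid = -3.3994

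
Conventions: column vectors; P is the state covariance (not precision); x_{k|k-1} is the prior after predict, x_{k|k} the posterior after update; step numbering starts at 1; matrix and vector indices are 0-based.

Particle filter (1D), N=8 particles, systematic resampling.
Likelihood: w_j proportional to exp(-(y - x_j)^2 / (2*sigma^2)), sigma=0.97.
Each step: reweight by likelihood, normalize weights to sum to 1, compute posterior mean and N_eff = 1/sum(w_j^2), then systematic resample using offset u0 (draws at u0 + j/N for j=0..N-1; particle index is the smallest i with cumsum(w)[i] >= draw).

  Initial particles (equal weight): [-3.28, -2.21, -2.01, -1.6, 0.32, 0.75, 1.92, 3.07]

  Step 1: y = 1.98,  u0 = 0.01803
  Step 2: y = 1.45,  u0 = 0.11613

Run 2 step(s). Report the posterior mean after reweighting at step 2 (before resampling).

step 1: w=[0.0000, 0.0000, 0.0001, 0.0005, 0.1046, 0.2025, 0.4516, 0.2406]  mean=1.7901  Neff=3.1867  idx=[4, 5, 5, 6, 6, 6, 7, 7]
step 2: w=[0.0973, 0.1479, 0.1479, 0.1706, 0.1706, 0.1706, 0.0476, 0.0476]  mean=1.5277  Neff=6.8946  idx=[1, 1, 2, 3, 4, 5, 5, 7]

post_mean = 1.5277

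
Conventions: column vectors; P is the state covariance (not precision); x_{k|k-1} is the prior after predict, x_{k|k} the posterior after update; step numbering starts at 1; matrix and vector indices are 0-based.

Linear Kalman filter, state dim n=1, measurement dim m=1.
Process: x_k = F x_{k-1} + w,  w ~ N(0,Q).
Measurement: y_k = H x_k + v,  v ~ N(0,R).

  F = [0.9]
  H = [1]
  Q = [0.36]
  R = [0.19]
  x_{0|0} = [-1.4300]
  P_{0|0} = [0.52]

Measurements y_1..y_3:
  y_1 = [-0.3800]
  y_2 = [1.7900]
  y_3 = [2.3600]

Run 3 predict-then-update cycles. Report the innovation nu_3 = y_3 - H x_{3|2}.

step 1: x^-=[-1.2870]  P^-=[0.7812]  S=[0.9712]  K=[0.8044]  nu=[0.9070]  x^+=[-0.5574]  P^+=[0.1528]
step 2: x^-=[-0.5017]  P^-=[0.4838]  S=[0.6738]  K=[0.7180]  nu=[2.2917]  x^+=[1.1438]  P^+=[0.1364]
step 3: x^-=[1.0294]  P^-=[0.4705]  S=[0.6605]  K=[0.7123]  nu=[1.3306]  x^+=[1.9772]  P^+=[0.1353]

innov = [1.3306]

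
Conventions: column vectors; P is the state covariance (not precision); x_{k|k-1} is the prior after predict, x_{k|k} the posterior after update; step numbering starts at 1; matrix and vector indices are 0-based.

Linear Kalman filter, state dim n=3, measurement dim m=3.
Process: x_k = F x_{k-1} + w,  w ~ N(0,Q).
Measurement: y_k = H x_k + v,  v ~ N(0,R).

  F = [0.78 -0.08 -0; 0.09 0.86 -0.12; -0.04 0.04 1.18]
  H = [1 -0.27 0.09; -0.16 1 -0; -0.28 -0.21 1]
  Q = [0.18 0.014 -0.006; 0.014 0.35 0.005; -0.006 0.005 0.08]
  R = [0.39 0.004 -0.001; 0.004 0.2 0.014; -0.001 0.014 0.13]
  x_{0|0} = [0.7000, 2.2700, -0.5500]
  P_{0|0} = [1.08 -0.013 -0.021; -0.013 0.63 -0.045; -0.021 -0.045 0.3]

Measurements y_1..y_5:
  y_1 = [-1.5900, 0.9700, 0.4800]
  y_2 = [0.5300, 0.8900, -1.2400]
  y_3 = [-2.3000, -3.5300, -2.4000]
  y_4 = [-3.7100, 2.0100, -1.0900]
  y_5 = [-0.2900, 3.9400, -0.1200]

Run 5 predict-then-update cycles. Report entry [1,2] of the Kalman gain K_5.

K[1,2] = -0.1099

step 1: x^-=[0.3644, 2.0812, -0.5862]  P^-=[0.8427 0.0394 -0.0572; 0.0394 0.8367 -0.0671; -0.0572 -0.0671 0.4982]  S=[1.2695 -0.3209 -0.1864; -0.3209 1.0457 -0.1916; -0.1864 -0.1916 0.7961]  K=[0.6363 0.0648 -0.2141; 0.0270 0.7795 -0.1249; 0.1417 0.1211 0.7260]  nu=[-1.3397, -1.0529, 1.6053]  x^+=[-0.9000, 1.0237, 0.2619]  P^+=[0.2581 0.0538 0.0560; 0.0538 0.1629 0.0439; 0.0560 0.0439 0.1208]
step 2: x^-=[-0.7839, 0.7680, 0.3860]  P^-=[0.3314 0.0518 0.0347; 0.0518 0.4723 0.0415; 0.0347 0.0415 0.2476]  S=[0.7341 -0.1193 -0.0299; -0.1193 0.6643 -0.0472; -0.0299 -0.0472 0.3937]  K=[0.4423 0.0681 -0.1335; 0.0105 0.6934 -0.0995; 0.1058 0.1160 0.6041]  nu=[1.4865, -0.0034, -1.6842]  x^+=[0.0982, 0.9489, -0.4746]  P^+=[0.1805 0.0424 0.0426; 0.0424 0.1441 0.0389; 0.0426 0.0389 0.1001]
step 3: x^-=[0.0006, 0.8819, -0.5260]  P^-=[0.2854 0.0413 0.0249; 0.0413 0.4571 0.0378; 0.0249 0.0378 0.2195]  S=[0.6909 -0.1190 -0.0275; -0.1190 0.6512 -0.0455; -0.0275 -0.0455 0.3670]  K=[0.4048 0.0577 -0.1361; -0.0003 0.6844 -0.1051; 0.0916 0.1091 0.5777]  nu=[-2.0152, -4.4118, -1.6886]  x^+=[-0.8398, -1.9596, -2.1675]  P^+=[0.1651 0.0377 0.0368; 0.0377 0.1414 0.0362; 0.0368 0.0362 0.0945]
step 4: x^-=[-0.4983, -1.5007, -2.6024]  P^-=[0.2766 0.0378 0.0202; 0.0378 0.4549 0.0354; 0.0202 0.0354 0.2118]  S=[0.6831 -0.1208 -0.0292; -0.1208 0.6499 -0.0463; -0.0292 -0.0463 0.3619]  K=[0.3962 0.0536 -0.1413; -0.0039 0.6822 -0.1085; 0.0866 0.1061 0.5698]  nu=[-3.3827, 3.4310, 1.0578]  x^+=[-1.8042, 0.7382, -1.9286]  P^+=[0.1615 0.0362 0.0348; 0.0362 0.1407 0.0351; 0.0348 0.0351 0.0926]
step 5: x^-=[-1.4663, 0.7039, -2.1741]  P^-=[0.2746 0.0367 0.0185; 0.0367 0.4543 0.0344; 0.0185 0.0344 0.2093]  S=[0.6813 -0.1215 -0.0302; -0.1215 0.6496 -0.0467; -0.0302 -0.0467 0.3604]  K=[0.3940 0.0522 -0.1438; -0.0050 0.6815 -0.1099; 0.0850 0.1051 0.5671]  nu=[1.5620, 3.0015, 1.7913]  x^+=[-0.9518, 2.5447, -0.7101]  P^+=[0.1606 0.0357 0.0341; 0.0357 0.1405 0.0347; 0.0341 0.0347 0.0920]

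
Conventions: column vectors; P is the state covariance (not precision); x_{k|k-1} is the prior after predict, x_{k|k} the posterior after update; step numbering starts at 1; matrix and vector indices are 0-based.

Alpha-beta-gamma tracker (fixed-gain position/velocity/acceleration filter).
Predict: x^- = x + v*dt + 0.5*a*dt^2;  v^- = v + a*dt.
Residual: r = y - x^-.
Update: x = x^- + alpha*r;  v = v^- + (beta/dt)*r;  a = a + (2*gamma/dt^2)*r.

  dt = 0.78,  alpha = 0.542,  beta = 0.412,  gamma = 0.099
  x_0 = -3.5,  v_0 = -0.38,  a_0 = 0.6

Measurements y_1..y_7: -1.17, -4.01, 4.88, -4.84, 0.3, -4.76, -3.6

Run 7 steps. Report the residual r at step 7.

step 1: x_pred=-3.6139  r=2.4439  x^+=-2.2893  v^+=1.3789  a^+=1.3953
step 2: x_pred=-0.7893  r=-3.2207  x^+=-2.5349  v^+=0.7661  a^+=0.3472
step 3: x_pred=-1.8318  r=6.7118  x^+=1.8060  v^+=4.5821  a^+=2.5315
step 4: x_pred=6.1501  r=-10.9901  x^+=0.1935  v^+=0.7516  a^+=-1.0452
step 5: x_pred=0.4618  r=-0.1618  x^+=0.3741  v^+=-0.1491  a^+=-1.0978
step 6: x_pred=-0.0761  r=-4.6839  x^+=-2.6148  v^+=-3.4794  a^+=-2.6221
step 7: x_pred=-6.1264  r=2.5264  x^+=-4.7571  v^+=-4.1902  a^+=-1.8000

resid = 2.5264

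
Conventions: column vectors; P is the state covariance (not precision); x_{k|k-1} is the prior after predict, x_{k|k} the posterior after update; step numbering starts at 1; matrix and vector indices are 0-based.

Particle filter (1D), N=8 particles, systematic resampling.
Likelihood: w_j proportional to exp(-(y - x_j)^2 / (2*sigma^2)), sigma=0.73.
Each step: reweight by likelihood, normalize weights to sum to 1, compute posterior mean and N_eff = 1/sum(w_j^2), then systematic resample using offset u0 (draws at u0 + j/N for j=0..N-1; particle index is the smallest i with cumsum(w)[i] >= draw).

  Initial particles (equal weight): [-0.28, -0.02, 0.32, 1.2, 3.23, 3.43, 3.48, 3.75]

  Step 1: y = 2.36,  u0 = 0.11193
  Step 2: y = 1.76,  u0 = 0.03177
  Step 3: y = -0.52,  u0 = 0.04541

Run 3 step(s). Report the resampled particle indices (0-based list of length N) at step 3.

resampled_idx = [0, 0, 1, 2, 2, 3, 3, 4]

step 1: w=[0.0009, 0.0030, 0.0125, 0.1753, 0.3046, 0.2116, 0.1910, 0.1011]  mean=2.9674  Neff=4.6483  idx=[3, 4, 4, 4, 5, 6, 6, 7]
step 2: w=[0.5470, 0.0967, 0.0967, 0.0967, 0.0536, 0.0457, 0.0457, 0.0179]  mean=2.1624  Neff=2.9882  idx=[0, 0, 0, 0, 0, 2, 3, 5]
step 3: w=[0.2000, 0.2000, 0.2000, 0.2000, 0.2000, 0.0000, 0.0000, 0.0000]  mean=1.2000  Neff=5.0001  idx=[0, 0, 1, 2, 2, 3, 3, 4]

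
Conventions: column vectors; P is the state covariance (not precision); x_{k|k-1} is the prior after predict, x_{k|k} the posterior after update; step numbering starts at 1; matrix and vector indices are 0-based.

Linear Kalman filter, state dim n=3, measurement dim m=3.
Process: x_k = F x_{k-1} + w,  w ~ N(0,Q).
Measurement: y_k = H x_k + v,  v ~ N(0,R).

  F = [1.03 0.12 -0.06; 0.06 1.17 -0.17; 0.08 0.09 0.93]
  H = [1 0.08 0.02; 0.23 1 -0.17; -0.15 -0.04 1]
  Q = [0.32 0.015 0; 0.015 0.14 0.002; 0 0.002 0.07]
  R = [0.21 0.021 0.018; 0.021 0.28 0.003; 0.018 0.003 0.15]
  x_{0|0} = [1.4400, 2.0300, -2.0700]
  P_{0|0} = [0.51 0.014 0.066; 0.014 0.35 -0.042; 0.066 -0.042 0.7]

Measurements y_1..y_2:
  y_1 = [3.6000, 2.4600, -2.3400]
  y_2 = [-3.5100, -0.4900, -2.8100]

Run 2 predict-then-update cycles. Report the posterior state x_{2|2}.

step 1: x^-=[1.8510, 2.8134, -1.6272]  P^-=[0.8645 0.1118 0.0666; 0.1118 0.6585 -0.1103; 0.0666 -0.1103 0.6845]  S=[1.0992 0.3723 -0.0482; 0.3723 1.0877 -0.2813; -0.0482 -0.2813 0.8452]  K=[0.7966 -0.0070 -0.0368; -0.0827 0.6854 0.0420; 0.1083 -0.0241 0.8015]  nu=[1.5565, -1.0558, -0.3226]  x^+=[3.1102, 1.9475, -1.6917]  P^+=[0.1673 -0.0182 0.0332; -0.0182 0.1965 0.0120; 0.0332 0.0120 0.1276]
step 2: x^-=[3.5387, 2.7528, -1.1492]  P^-=[0.4920 0.0252 0.0398; 0.0252 0.4053 0.0158; 0.0398 0.0158 0.1897]  S=[0.7103 0.1851 -0.0137; 0.1851 0.7199 -0.0404; -0.0137 -0.0404 0.3385]  K=[0.6952 -0.0002 -0.0753; -0.0708 0.5886 0.0549; 0.0732 0.0015 0.5440]  nu=[-7.2459, -4.2520, -1.0199]  x^+=[-1.4208, 0.7069, -2.2412]  P^+=[0.1454 -0.0153 0.0224; -0.0153 0.1693 0.0132; 0.0224 0.0132 0.0868]

x_post = [-1.4208, 0.7069, -2.2412]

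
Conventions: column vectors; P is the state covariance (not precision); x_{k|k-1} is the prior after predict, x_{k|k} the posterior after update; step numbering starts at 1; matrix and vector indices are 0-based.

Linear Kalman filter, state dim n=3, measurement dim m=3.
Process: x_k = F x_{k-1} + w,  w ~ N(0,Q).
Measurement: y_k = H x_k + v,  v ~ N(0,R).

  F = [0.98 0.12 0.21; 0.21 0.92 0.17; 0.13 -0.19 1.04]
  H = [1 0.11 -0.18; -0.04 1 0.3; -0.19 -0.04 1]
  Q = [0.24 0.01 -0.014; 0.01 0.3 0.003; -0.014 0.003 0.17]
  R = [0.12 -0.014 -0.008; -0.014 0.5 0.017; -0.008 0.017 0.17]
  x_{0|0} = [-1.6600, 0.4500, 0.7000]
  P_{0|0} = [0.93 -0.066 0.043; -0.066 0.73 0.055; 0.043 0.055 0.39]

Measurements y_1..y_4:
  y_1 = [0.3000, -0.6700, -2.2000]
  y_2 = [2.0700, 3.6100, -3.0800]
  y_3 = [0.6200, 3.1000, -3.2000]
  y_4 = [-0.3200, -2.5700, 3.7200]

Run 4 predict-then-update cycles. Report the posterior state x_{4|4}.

step 1: x^-=[-1.4258, 0.1844, 0.4267]  P^-=[1.1658 0.2555 0.2339; 0.2555 0.9649 0.0257; 0.2339 0.0257 0.6270]  S=[1.2888 0.3342 -0.1172; 0.3342 1.5126 0.1299; -0.1172 0.1299 0.7536]  K=[0.9154 -0.0306 0.1506; 0.0979 0.6297 -0.1749; 0.1598 0.0319 0.7911]  nu=[1.7823, -1.0394, -2.8902]  x^+=[-0.1978, 0.2098, -1.6080]  P^+=[0.1197 -0.0325 0.0392; -0.0325 0.3132 -0.0135; 0.0392 -0.0135 0.1407]
step 2: x^-=[-0.5063, -0.1218, -1.7379]  P^-=[0.3735 0.0495 0.0703; 0.0495 0.5605 -0.0292; 0.0703 -0.0292 0.3530]  S=[0.4984 0.0888 -0.0787; 0.0888 1.0697 0.0583; -0.0787 0.0583 0.5138]  K=[0.7556 -0.0169 0.1125; 0.1170 0.5129 -0.1591; 0.1100 0.0230 0.6776]  nu=[2.2769, 4.2330, -1.4432]  x^+=[0.9804, 2.5452, -2.3681]  P^+=[0.0980 -0.0223 0.0305; -0.0223 0.2552 -0.0133; 0.0305 -0.0133 0.1200]
step 3: x^-=[0.7689, 2.1449, -2.8190]  P^-=[0.3497 0.0455 0.0535; 0.0455 0.5132 -0.0245; 0.0535 -0.0245 0.3252]  S=[0.4782 0.0762 -0.0856; 0.0762 1.0234 0.0588; -0.0856 0.0588 0.4910]  K=[0.7420 -0.0146 0.1010; 0.1175 0.4922 -0.1477; 0.0976 0.0243 0.6578]  nu=[-0.8922, 1.8316, -0.1492]  x^+=[0.0650, 2.9635, -2.9597]  P^+=[0.0958 -0.0206 0.0284; -0.0206 0.2447 -0.0118; 0.0284 -0.0118 0.1164]
step 4: x^-=[-0.2022, 2.2370, -3.6327]  P^-=[0.3469 0.0452 0.0502; 0.0452 0.5050 -0.0223; 0.0502 -0.0223 0.3197]  S=[0.4761 0.0741 -0.0871; 0.0741 1.0161 0.0599; -0.0871 0.0599 0.4864]  K=[0.7403 -0.0141 0.0983; 0.1176 0.4886 -0.1442; 0.0951 0.0250 0.6534]  nu=[-1.0178, -3.7253, 7.4037]  x^+=[-0.1748, -0.7703, 1.0151]  P^+=[0.0955 -0.0203 0.0279; -0.0203 0.2428 -0.0113; 0.0279 -0.0113 0.1156]

x_post = [-0.1748, -0.7703, 1.0151]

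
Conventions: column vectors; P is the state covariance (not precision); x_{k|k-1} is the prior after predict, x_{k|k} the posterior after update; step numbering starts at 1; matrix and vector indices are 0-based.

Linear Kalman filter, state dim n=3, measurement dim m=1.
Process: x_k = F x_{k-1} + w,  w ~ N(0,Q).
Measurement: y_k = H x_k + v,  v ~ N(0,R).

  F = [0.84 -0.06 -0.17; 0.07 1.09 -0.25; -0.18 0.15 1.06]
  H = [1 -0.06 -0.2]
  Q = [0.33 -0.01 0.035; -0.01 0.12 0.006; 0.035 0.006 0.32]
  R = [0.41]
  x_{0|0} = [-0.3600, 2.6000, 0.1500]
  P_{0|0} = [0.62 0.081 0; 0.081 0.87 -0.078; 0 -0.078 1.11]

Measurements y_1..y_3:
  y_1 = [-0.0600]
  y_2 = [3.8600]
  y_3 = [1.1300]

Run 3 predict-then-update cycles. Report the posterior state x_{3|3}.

step 1: x^-=[-0.4839, 2.7713, 0.6138]  P^-=[0.7929 0.1038 -0.2486; 0.1038 1.2809 -0.2560; -0.2486 -0.2560 1.5777]  S=[1.3515]  K=[0.6189; 0.0578; -0.4060]  nu=[0.7129]  x^+=[-0.0427, 2.8125, 0.3243]  P^+=[0.2753 0.0555 0.0910; 0.0555 1.2764 -0.2242; 0.0910 -0.2242 1.3549]
step 2: x^-=[-0.2597, 2.9816, 0.7733]  P^-=[0.5318 0.0488 -0.1508; 0.0488 1.8500 -0.3979; -0.1508 -0.3979 1.7709]  S=[1.0642]  K=[0.5253; 0.0163; -0.4521]  nu=[4.4533]  x^+=[2.0796, 3.0544, -1.2400]  P^+=[0.2381 0.0397 0.1019; 0.0397 1.8497 -0.3900; 0.1019 -0.3900 1.5534]
step 3: x^-=[1.7744, 3.7849, -1.2306]  P^-=[0.5085 0.0290 -0.1635; 0.0290 2.6310 -0.5375; -0.1635 -0.5375 1.9497]  S=[1.0550]  K=[0.5114; -0.0202; -0.4940]  nu=[-0.6635]  x^+=[1.4352, 3.7983, -0.9028]  P^+=[0.2327 0.0399 0.1030; 0.0399 2.6305 -0.5480; 0.1030 -0.5480 1.6922]

x_post = [1.4352, 3.7983, -0.9028]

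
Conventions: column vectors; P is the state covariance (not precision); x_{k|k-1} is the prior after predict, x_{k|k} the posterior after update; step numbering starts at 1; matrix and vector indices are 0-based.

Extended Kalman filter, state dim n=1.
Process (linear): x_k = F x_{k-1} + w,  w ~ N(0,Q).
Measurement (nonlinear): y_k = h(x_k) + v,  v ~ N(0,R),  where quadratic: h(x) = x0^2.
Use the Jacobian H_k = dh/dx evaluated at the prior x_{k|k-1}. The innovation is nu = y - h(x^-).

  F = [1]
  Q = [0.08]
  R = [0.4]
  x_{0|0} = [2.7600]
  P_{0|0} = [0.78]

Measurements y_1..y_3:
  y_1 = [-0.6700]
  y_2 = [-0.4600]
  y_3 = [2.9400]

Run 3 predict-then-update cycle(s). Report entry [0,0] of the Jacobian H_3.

H_jac[0,0] = 1.5716

step 1: x^-=[2.7600]  P^-=[0.8600]  H_jac=[5.5200]  S=[26.6045]  K=[0.1784]  nu=[-8.2876]  x^+=[1.2812]  P^+=[0.0129]
step 2: x^-=[1.2812]  P^-=[0.0929]  H_jac=[2.5624]  S=[1.0102]  K=[0.2357]  nu=[-2.1015]  x^+=[0.7858]  P^+=[0.0368]
step 3: x^-=[0.7858]  P^-=[0.1168]  H_jac=[1.5716]  S=[0.6885]  K=[0.2666]  nu=[2.3225]  x^+=[1.4050]  P^+=[0.0679]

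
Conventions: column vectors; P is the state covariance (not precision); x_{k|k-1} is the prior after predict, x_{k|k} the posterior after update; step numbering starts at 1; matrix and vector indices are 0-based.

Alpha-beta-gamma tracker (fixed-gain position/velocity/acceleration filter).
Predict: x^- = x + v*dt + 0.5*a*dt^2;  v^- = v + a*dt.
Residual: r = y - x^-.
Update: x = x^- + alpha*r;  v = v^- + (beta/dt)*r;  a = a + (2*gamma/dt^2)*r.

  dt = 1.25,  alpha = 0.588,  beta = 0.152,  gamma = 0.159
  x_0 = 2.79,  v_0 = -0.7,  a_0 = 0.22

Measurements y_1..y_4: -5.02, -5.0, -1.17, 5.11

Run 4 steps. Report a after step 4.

a_post = 3.1848

step 1: x_pred=2.0869  r=-7.1069  x^+=-2.0920  v^+=-1.2892  a^+=-1.2264
step 2: x_pred=-4.6616  r=-0.3384  x^+=-4.8606  v^+=-2.8633  a^+=-1.2953
step 3: x_pred=-9.4517  r=8.2817  x^+=-4.5820  v^+=-3.4754  a^+=0.3902
step 4: x_pred=-8.6214  r=13.7314  x^+=-0.5473  v^+=-1.3179  a^+=3.1848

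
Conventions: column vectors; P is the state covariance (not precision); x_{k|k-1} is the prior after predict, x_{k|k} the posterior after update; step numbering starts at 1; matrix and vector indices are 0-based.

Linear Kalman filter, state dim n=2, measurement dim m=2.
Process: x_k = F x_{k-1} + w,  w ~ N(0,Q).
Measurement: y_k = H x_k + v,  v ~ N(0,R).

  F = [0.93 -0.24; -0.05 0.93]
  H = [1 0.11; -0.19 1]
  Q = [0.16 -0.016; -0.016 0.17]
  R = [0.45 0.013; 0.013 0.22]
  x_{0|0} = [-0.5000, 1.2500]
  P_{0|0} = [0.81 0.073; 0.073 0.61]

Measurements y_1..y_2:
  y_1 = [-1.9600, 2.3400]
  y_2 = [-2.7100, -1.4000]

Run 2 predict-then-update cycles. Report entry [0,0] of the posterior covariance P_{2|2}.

step 1: x^-=[-0.7650, 1.1875]  P^-=[0.8631 -0.1258; -0.1258 0.6928]  S=[1.2938 -0.1980; -0.1980 0.9918]  K=[0.6310 -0.1663; 0.0745 0.7375]  nu=[-1.3256, 1.0071]  x^+=[-1.7689, 1.8315]  P^+=[0.2791 0.0246; 0.0246 0.1679]
step 2: x^-=[-2.0846, 1.7918]  P^-=[0.4000 -0.0448; -0.0448 0.3136]  S=[0.8440 -0.0724; -0.0724 0.5651]  K=[0.4548 -0.1556; 0.0371 0.5748]  nu=[-0.8225, -3.5878]  x^+=[-1.9005, -0.3011]  P^+=[0.2015 0.0100; 0.0100 0.1288]

P_post[0,0] = 0.2015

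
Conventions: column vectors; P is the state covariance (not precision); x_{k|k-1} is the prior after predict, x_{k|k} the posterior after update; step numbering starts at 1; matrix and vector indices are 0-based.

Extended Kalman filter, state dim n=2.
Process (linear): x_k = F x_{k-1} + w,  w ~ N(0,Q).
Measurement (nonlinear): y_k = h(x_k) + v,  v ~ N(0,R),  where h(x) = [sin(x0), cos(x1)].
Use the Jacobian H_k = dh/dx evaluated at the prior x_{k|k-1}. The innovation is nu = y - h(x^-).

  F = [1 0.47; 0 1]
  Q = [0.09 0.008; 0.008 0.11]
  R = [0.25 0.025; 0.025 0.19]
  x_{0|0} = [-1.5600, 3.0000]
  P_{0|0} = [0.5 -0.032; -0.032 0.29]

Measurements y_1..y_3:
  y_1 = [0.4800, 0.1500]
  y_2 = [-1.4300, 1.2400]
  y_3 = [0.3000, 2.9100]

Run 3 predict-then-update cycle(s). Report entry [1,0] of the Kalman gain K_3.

step 1: x^-=[-0.1500, 3.0000]  P^-=[0.6240 0.1123; 0.1123 0.4000]  H_jac=[0.9888 0.0000; 0.0000 -0.1411]  S=[0.8600 0.0093; 0.0093 0.1980]  K=[0.7186 -0.1139; 0.1323 -0.2914]  nu=[0.6294, 1.1400]  x^+=[0.1725, 2.7511]  P^+=[0.1788 0.0261; 0.0261 0.3689]
step 2: x^-=[1.4655, 2.7511]  P^-=[0.3748 0.2074; 0.2074 0.4789]  H_jac=[0.1051 0.0000; 0.0000 -0.3807]  S=[0.2541 0.0167; 0.0167 0.2594]  K=[0.1758 -0.3157; 0.1326 -0.7113]  nu=[-2.4245, 2.1647]  x^+=[0.3557, 0.8900]  P^+=[0.3429 0.1461; 0.1461 0.3463]
step 3: x^-=[0.7741, 0.8900]  P^-=[0.6467 0.3168; 0.3168 0.4563]  H_jac=[0.7151 0.0000; 0.0000 -0.7771]  S=[0.5807 -0.1511; -0.1511 0.4656]  K=[0.7196 -0.2954; 0.2097 -0.6936]  nu=[-0.3990, 2.2806]  x^+=[-0.1867, -0.7756]  P^+=[0.2412 0.0491; 0.0491 0.1628]

K[1,0] = 0.2097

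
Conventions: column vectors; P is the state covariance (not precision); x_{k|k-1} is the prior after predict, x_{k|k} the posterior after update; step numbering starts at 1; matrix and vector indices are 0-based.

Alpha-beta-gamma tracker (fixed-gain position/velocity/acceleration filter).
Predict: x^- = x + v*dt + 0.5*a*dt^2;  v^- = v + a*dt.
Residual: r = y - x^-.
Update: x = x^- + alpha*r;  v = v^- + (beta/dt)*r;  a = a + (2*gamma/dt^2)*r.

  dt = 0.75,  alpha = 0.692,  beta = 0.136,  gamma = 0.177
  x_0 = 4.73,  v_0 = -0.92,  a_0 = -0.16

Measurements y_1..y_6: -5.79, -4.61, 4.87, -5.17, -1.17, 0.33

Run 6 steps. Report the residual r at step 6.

step 1: x_pred=3.9950  r=-9.7850  x^+=-2.7762  v^+=-2.8143  a^+=-6.3180
step 2: x_pred=-6.6639  r=2.0539  x^+=-5.2426  v^+=-7.1804  a^+=-5.0254
step 3: x_pred=-12.0413  r=16.9113  x^+=-0.3387  v^+=-7.8829  a^+=5.6174
step 4: x_pred=-4.6710  r=-0.4990  x^+=-5.0163  v^+=-3.7603  a^+=5.3034
step 5: x_pred=-6.3450  r=5.1750  x^+=-2.7639  v^+=1.1556  a^+=8.5601
step 6: x_pred=0.5104  r=-0.1804  x^+=0.3856  v^+=7.5430  a^+=8.4466

resid = -0.1804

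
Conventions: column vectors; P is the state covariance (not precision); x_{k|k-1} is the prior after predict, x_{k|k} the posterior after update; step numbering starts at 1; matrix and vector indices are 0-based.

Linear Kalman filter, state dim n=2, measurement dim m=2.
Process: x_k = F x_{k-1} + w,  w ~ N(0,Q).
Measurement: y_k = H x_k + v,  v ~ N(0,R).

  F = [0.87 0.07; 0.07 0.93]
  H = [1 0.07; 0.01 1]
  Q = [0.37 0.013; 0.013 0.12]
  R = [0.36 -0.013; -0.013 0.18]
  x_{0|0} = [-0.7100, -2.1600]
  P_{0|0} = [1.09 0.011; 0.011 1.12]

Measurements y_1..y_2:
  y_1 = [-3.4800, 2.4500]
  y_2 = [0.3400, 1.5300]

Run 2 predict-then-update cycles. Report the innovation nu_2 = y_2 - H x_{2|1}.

innov = [2.5177, 0.1278]

step 1: x^-=[-0.7689, -2.0585]  P^-=[1.2018 0.1612; 0.1612 1.0955]  S=[1.5898 0.2371; 0.2371 1.2788]  K=[0.7640 -0.0061; 0.0224 0.8537]  nu=[-2.5670, 4.5162]  x^+=[-2.7578, 1.7398]  P^+=[0.2761 -0.0138; -0.0138 0.1535]
step 2: x^-=[-2.2775, 1.4250]  P^-=[0.5780 0.0286; 0.0286 0.2523]  S=[0.9433 0.0390; 0.0390 0.4330]  K=[0.6139 0.0240; 0.0250 0.5812]  nu=[2.5177, 0.1278]  x^+=[-0.7287, 1.5621]  P^+=[0.2211 -0.0059; -0.0059 0.1044]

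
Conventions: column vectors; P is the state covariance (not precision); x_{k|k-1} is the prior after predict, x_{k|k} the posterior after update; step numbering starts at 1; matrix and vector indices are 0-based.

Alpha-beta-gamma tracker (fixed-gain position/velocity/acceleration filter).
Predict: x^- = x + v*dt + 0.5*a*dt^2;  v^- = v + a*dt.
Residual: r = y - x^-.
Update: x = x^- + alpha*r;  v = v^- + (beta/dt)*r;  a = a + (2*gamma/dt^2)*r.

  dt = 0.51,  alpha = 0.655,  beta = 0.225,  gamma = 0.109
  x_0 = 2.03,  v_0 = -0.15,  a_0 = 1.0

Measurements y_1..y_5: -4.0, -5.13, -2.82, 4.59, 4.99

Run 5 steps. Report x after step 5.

step 1: x_pred=2.0835  r=-6.0835  x^+=-1.9012  v^+=-2.3239  a^+=-4.0989
step 2: x_pred=-3.6194  r=-1.5106  x^+=-4.6089  v^+=-5.0808  a^+=-5.3649
step 3: x_pred=-7.8978  r=5.0778  x^+=-4.5718  v^+=-5.5767  a^+=-1.1091
step 4: x_pred=-7.5602  r=12.1502  x^+=0.3982  v^+=-0.7819  a^+=9.0745
step 5: x_pred=1.1795  r=3.8105  x^+=3.6754  v^+=5.5271  a^+=12.2682

x_post = 3.6754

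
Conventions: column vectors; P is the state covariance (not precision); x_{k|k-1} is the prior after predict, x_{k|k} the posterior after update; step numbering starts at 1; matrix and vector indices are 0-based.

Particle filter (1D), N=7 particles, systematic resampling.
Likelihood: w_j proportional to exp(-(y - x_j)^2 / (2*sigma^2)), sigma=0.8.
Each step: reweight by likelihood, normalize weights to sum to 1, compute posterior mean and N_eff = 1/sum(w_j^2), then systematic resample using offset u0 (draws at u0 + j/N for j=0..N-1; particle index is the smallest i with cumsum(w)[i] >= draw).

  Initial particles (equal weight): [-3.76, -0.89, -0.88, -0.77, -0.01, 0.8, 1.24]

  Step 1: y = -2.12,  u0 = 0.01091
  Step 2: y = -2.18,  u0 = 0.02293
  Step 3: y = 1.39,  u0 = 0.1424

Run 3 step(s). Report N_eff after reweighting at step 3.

N_eff = 5.8361

step 1: w=[0.1220, 0.3058, 0.3000, 0.2401, 0.0308, 0.0013, 0.0001]  mean=-1.1786  Neff=3.8918  idx=[0, 1, 1, 2, 2, 2, 3]
step 2: w=[0.0837, 0.1603, 0.1603, 0.1571, 0.1571, 0.1571, 0.1245]  mean=-1.1105  Neff=6.7606  idx=[0, 1, 2, 3, 4, 5, 6]
step 3: w=[0.0000, 0.1509, 0.1509, 0.1564, 0.1564, 0.1564, 0.2289]  mean=-0.8578  Neff=5.8361  idx=[1, 2, 3, 4, 5, 6, 6]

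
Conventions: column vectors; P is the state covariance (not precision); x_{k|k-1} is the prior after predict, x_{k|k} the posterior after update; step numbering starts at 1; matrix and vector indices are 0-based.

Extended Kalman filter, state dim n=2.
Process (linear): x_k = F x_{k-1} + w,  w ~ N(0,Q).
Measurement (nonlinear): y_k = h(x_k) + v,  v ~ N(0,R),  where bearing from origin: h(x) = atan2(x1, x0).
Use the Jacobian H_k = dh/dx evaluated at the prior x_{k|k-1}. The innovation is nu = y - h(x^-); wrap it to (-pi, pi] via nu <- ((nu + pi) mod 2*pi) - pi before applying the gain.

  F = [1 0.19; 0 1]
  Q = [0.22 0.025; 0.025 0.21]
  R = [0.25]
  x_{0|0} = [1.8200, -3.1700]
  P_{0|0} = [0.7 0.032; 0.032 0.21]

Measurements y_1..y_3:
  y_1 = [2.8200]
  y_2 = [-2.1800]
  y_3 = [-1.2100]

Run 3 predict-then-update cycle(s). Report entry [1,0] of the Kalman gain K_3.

K[1,0] = -0.1376

step 1: x^-=[1.2177, -3.1700]  P^-=[0.9397 0.0969; 0.0969 0.4200]  H_jac=[0.2749 0.1056]  S=[0.3313]  K=[0.8106; 0.2143]  nu=[-2.2591]  x^+=[-0.6135, -3.6540]  P^+=[0.7221 0.0394; 0.0394 0.4048]
step 2: x^-=[-1.3078, -3.6540]  P^-=[0.9716 0.1413; 0.1413 0.6148]  H_jac=[0.2426 -0.0868]  S=[0.3059]  K=[0.7305; -0.0625]  nu=[-0.2655]  x^+=[-1.5017, -3.6374]  P^+=[0.8084 0.1552; 0.1552 0.6136]
step 3: x^-=[-2.1929, -3.6374]  P^-=[1.1095 0.2968; 0.2968 0.8236]  H_jac=[0.2016 -0.1216]  S=[0.2927]  K=[0.6410; -0.1376]  nu=[0.9033]  x^+=[-1.6138, -3.7617]  P^+=[0.9892 0.3226; 0.3226 0.8181]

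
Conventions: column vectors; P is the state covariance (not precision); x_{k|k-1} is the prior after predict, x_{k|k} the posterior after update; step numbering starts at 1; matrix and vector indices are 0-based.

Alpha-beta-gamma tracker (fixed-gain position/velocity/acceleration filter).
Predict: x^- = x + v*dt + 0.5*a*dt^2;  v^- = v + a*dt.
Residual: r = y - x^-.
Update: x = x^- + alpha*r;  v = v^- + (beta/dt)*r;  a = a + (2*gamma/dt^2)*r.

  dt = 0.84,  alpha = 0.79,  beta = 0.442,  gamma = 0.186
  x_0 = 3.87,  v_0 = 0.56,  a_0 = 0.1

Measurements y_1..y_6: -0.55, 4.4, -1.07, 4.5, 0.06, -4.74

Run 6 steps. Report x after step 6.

x_post = -3.4630

step 1: x_pred=4.3757  r=-4.9257  x^+=0.4844  v^+=-1.9478  a^+=-2.4969
step 2: x_pred=-2.0327  r=6.4327  x^+=3.0491  v^+=-0.6604  a^+=0.8945
step 3: x_pred=2.8100  r=-3.8800  x^+=-0.2552  v^+=-1.9506  a^+=-1.1511
step 4: x_pred=-2.2998  r=6.7998  x^+=3.0720  v^+=0.6605  a^+=2.4339
step 5: x_pred=4.4855  r=-4.4255  x^+=0.9894  v^+=0.3763  a^+=0.1007
step 6: x_pred=1.3410  r=-6.0810  x^+=-3.4630  v^+=-2.7389  a^+=-3.1053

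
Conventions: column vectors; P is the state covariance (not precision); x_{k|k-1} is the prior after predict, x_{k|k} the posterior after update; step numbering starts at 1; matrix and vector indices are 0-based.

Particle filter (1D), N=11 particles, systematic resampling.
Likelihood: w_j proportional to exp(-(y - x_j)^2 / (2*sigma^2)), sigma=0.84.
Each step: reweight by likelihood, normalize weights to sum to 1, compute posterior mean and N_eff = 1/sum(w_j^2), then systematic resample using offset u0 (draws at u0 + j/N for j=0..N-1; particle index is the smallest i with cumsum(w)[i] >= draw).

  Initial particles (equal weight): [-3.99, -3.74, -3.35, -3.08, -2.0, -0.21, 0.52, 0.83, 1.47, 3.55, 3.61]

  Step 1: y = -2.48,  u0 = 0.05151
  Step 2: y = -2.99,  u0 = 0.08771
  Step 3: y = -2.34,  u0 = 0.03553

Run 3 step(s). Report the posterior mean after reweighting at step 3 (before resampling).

step 1: w=[0.0720, 0.1176, 0.2119, 0.2807, 0.3077, 0.0094, 0.0006, 0.0002, 0.0000, 0.0000, 0.0000]  mean=-2.9182  Neff=4.2116  idx=[0, 1, 2, 2, 3, 3, 3, 4, 4, 4, 4]
step 2: w=[0.0618, 0.0842, 0.1145, 0.1145, 0.1248, 0.1248, 0.1248, 0.0627, 0.0627, 0.0627, 0.0627]  mean=-2.9829  Neff=10.0455  idx=[1, 2, 3, 3, 4, 5, 6, 6, 8, 9, 10]
step 3: w=[0.0347, 0.0676, 0.0676, 0.0676, 0.0944, 0.0944, 0.0944, 0.0944, 0.1283, 0.1283, 0.1283]  mean=-2.7421  Neff=10.0062  idx=[1, 2, 3, 4, 5, 6, 7, 8, 9, 9, 10]

post_mean = -2.7421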